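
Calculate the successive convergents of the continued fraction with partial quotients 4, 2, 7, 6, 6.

Using the convergent recurrence p_i = a_i*p_{i-1} + p_{i-2}, q_i = a_i*q_{i-1} + q_{i-2} with p_{-2}=0, p_{-1}=1, q_{-2}=1, q_{-1}=0:
  i=0: a_0=4, p_0 = 4*1 + 0 = 4, q_0 = 4*0 + 1 = 1.
  i=1: a_1=2, p_1 = 2*4 + 1 = 9, q_1 = 2*1 + 0 = 2.
  i=2: a_2=7, p_2 = 7*9 + 4 = 67, q_2 = 7*2 + 1 = 15.
  i=3: a_3=6, p_3 = 6*67 + 9 = 411, q_3 = 6*15 + 2 = 92.
  i=4: a_4=6, p_4 = 6*411 + 67 = 2533, q_4 = 6*92 + 15 = 567.

4/1, 9/2, 67/15, 411/92, 2533/567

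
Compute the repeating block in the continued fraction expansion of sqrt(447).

[21; (7, 42)]

Write x_i = (sqrt(447) + m_i)/d_i with (m_0, d_0) = (0, 1). a_0 = floor(sqrt(447)) = 21, since 21^2 = 441 <= 447 < 484 = 22^2.
Iterate m_{i+1} = d_i*a_i - m_i, d_{i+1} = (447 - m_{i+1}^2)/d_i, a_{i+1} = floor((a_0 + m_{i+1})/d_{i+1}):
  m_1 = 1*21 - 0 = 21, d_1 = (447 - 21^2)/1 = 6/1 = 6, a_1 = floor((21 + 21)/6) = 7.
  m_2 = 6*7 - 21 = 21, d_2 = (447 - 21^2)/6 = 6/6 = 1, a_2 = floor((21 + 21)/1) = 42.
  m_3 = 1*42 - 21 = 21, d_3 = (447 - 21^2)/1 = 6/1 = 6: (m_3, d_3) = (m_1, d_1) = (21, 6), so from here the quotients repeat a_1, a_2; the period length is 2.
Hence the expansion of sqrt(447) is a_0 = 21 followed by the repeating block 7, 42 (period 2).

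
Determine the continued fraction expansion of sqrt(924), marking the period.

[30; (2, 1, 1, 14, 1, 1, 2, 60)]

Write x_i = (sqrt(924) + m_i)/d_i with (m_0, d_0) = (0, 1). a_0 = floor(sqrt(924)) = 30, since 30^2 = 900 <= 924 < 961 = 31^2.
Iterate m_{i+1} = d_i*a_i - m_i, d_{i+1} = (924 - m_{i+1}^2)/d_i, a_{i+1} = floor((a_0 + m_{i+1})/d_{i+1}):
  m_1 = 1*30 - 0 = 30, d_1 = (924 - 30^2)/1 = 24/1 = 24, a_1 = floor((30 + 30)/24) = 2.
  m_2 = 24*2 - 30 = 18, d_2 = (924 - 18^2)/24 = 600/24 = 25, a_2 = floor((30 + 18)/25) = 1.
  m_3 = 25*1 - 18 = 7, d_3 = (924 - 7^2)/25 = 875/25 = 35, a_3 = floor((30 + 7)/35) = 1.
  m_4 = 35*1 - 7 = 28, d_4 = (924 - 28^2)/35 = 140/35 = 4, a_4 = floor((30 + 28)/4) = 14.
  m_5 = 4*14 - 28 = 28, d_5 = (924 - 28^2)/4 = 140/4 = 35, a_5 = floor((30 + 28)/35) = 1.
  m_6 = 35*1 - 28 = 7, d_6 = (924 - 7^2)/35 = 875/35 = 25, a_6 = floor((30 + 7)/25) = 1.
  m_7 = 25*1 - 7 = 18, d_7 = (924 - 18^2)/25 = 600/25 = 24, a_7 = floor((30 + 18)/24) = 2.
  m_8 = 24*2 - 18 = 30, d_8 = (924 - 30^2)/24 = 24/24 = 1, a_8 = floor((30 + 30)/1) = 60.
  m_9 = 1*60 - 30 = 30, d_9 = (924 - 30^2)/1 = 24/1 = 24: (m_9, d_9) = (m_1, d_1) = (30, 24), so from here the quotients repeat a_1, ..., a_8; the period length is 8.
Hence the expansion of sqrt(924) is a_0 = 30 followed by the repeating block 2, 1, 1, 14, 1, 1, 2, 60 (period 8).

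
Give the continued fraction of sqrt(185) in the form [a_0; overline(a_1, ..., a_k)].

[13; overline(1, 1, 1, 1, 26)]

Write x_i = (sqrt(185) + m_i)/d_i with (m_0, d_0) = (0, 1). a_0 = floor(sqrt(185)) = 13, since 13^2 = 169 <= 185 < 196 = 14^2.
Iterate m_{i+1} = d_i*a_i - m_i, d_{i+1} = (185 - m_{i+1}^2)/d_i, a_{i+1} = floor((a_0 + m_{i+1})/d_{i+1}):
  m_1 = 1*13 - 0 = 13, d_1 = (185 - 13^2)/1 = 16/1 = 16, a_1 = floor((13 + 13)/16) = 1.
  m_2 = 16*1 - 13 = 3, d_2 = (185 - 3^2)/16 = 176/16 = 11, a_2 = floor((13 + 3)/11) = 1.
  m_3 = 11*1 - 3 = 8, d_3 = (185 - 8^2)/11 = 121/11 = 11, a_3 = floor((13 + 8)/11) = 1.
  m_4 = 11*1 - 8 = 3, d_4 = (185 - 3^2)/11 = 176/11 = 16, a_4 = floor((13 + 3)/16) = 1.
  m_5 = 16*1 - 3 = 13, d_5 = (185 - 13^2)/16 = 16/16 = 1, a_5 = floor((13 + 13)/1) = 26.
  m_6 = 1*26 - 13 = 13, d_6 = (185 - 13^2)/1 = 16/1 = 16: (m_6, d_6) = (m_1, d_1) = (13, 16), so from here the quotients repeat a_1, ..., a_5; the period length is 5.
Hence the expansion of sqrt(185) is a_0 = 13 followed by the repeating block 1, 1, 1, 1, 26 (period 5).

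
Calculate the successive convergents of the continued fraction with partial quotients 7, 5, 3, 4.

Using the convergent recurrence p_i = a_i*p_{i-1} + p_{i-2}, q_i = a_i*q_{i-1} + q_{i-2} with p_{-2}=0, p_{-1}=1, q_{-2}=1, q_{-1}=0:
  i=0: a_0=7, p_0 = 7*1 + 0 = 7, q_0 = 7*0 + 1 = 1.
  i=1: a_1=5, p_1 = 5*7 + 1 = 36, q_1 = 5*1 + 0 = 5.
  i=2: a_2=3, p_2 = 3*36 + 7 = 115, q_2 = 3*5 + 1 = 16.
  i=3: a_3=4, p_3 = 4*115 + 36 = 496, q_3 = 4*16 + 5 = 69.

7/1, 36/5, 115/16, 496/69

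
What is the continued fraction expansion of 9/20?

Run the Euclidean algorithm on 9 and 20; the successive quotients are the partial quotients a_0, a_1, ... (each step inverts the fractional part left over by the previous one):
  9 = 0*20 + 9, so a_0 = 0.
  20 = 2*9 + 2, so a_1 = 2.
  9 = 4*2 + 1, so a_2 = 4.
  2 = 2*1 + 0, so a_3 = 2.
The remainder reaches 0 after 4 divisions, so the expansion has 4 partial quotients, read off in order.

[0; 2, 4, 2]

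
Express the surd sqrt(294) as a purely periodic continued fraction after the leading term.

Write x_i = (sqrt(294) + m_i)/d_i with (m_0, d_0) = (0, 1). a_0 = floor(sqrt(294)) = 17, since 17^2 = 289 <= 294 < 324 = 18^2.
Iterate m_{i+1} = d_i*a_i - m_i, d_{i+1} = (294 - m_{i+1}^2)/d_i, a_{i+1} = floor((a_0 + m_{i+1})/d_{i+1}):
  m_1 = 1*17 - 0 = 17, d_1 = (294 - 17^2)/1 = 5/1 = 5, a_1 = floor((17 + 17)/5) = 6.
  m_2 = 5*6 - 17 = 13, d_2 = (294 - 13^2)/5 = 125/5 = 25, a_2 = floor((17 + 13)/25) = 1.
  m_3 = 25*1 - 13 = 12, d_3 = (294 - 12^2)/25 = 150/25 = 6, a_3 = floor((17 + 12)/6) = 4.
  m_4 = 6*4 - 12 = 12, d_4 = (294 - 12^2)/6 = 150/6 = 25, a_4 = floor((17 + 12)/25) = 1.
  m_5 = 25*1 - 12 = 13, d_5 = (294 - 13^2)/25 = 125/25 = 5, a_5 = floor((17 + 13)/5) = 6.
  m_6 = 5*6 - 13 = 17, d_6 = (294 - 17^2)/5 = 5/5 = 1, a_6 = floor((17 + 17)/1) = 34.
  m_7 = 1*34 - 17 = 17, d_7 = (294 - 17^2)/1 = 5/1 = 5: (m_7, d_7) = (m_1, d_1) = (17, 5), so from here the quotients repeat a_1, ..., a_6; the period length is 6.
Hence the expansion of sqrt(294) is a_0 = 17 followed by the repeating block 6, 1, 4, 1, 6, 34 (period 6).

[17; (6, 1, 4, 1, 6, 34)]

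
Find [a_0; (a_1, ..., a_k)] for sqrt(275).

[16; (1, 1, 2, 1, 1, 32)]

Write x_i = (sqrt(275) + m_i)/d_i with (m_0, d_0) = (0, 1). a_0 = floor(sqrt(275)) = 16, since 16^2 = 256 <= 275 < 289 = 17^2.
Iterate m_{i+1} = d_i*a_i - m_i, d_{i+1} = (275 - m_{i+1}^2)/d_i, a_{i+1} = floor((a_0 + m_{i+1})/d_{i+1}):
  m_1 = 1*16 - 0 = 16, d_1 = (275 - 16^2)/1 = 19/1 = 19, a_1 = floor((16 + 16)/19) = 1.
  m_2 = 19*1 - 16 = 3, d_2 = (275 - 3^2)/19 = 266/19 = 14, a_2 = floor((16 + 3)/14) = 1.
  m_3 = 14*1 - 3 = 11, d_3 = (275 - 11^2)/14 = 154/14 = 11, a_3 = floor((16 + 11)/11) = 2.
  m_4 = 11*2 - 11 = 11, d_4 = (275 - 11^2)/11 = 154/11 = 14, a_4 = floor((16 + 11)/14) = 1.
  m_5 = 14*1 - 11 = 3, d_5 = (275 - 3^2)/14 = 266/14 = 19, a_5 = floor((16 + 3)/19) = 1.
  m_6 = 19*1 - 3 = 16, d_6 = (275 - 16^2)/19 = 19/19 = 1, a_6 = floor((16 + 16)/1) = 32.
  m_7 = 1*32 - 16 = 16, d_7 = (275 - 16^2)/1 = 19/1 = 19: (m_7, d_7) = (m_1, d_1) = (16, 19), so from here the quotients repeat a_1, ..., a_6; the period length is 6.
Hence the expansion of sqrt(275) is a_0 = 16 followed by the repeating block 1, 1, 2, 1, 1, 32 (period 6).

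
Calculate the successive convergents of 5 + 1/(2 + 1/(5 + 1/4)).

5/1, 11/2, 60/11, 251/46

Using the convergent recurrence p_i = a_i*p_{i-1} + p_{i-2}, q_i = a_i*q_{i-1} + q_{i-2} with p_{-2}=0, p_{-1}=1, q_{-2}=1, q_{-1}=0:
  i=0: a_0=5, p_0 = 5*1 + 0 = 5, q_0 = 5*0 + 1 = 1.
  i=1: a_1=2, p_1 = 2*5 + 1 = 11, q_1 = 2*1 + 0 = 2.
  i=2: a_2=5, p_2 = 5*11 + 5 = 60, q_2 = 5*2 + 1 = 11.
  i=3: a_3=4, p_3 = 4*60 + 11 = 251, q_3 = 4*11 + 2 = 46.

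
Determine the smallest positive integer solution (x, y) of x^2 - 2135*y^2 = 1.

(x, y) = (7624, 165)

First expand sqrt(2135) as a continued fraction. With x_i = (sqrt(2135) + m_i)/d_i and (m_0, d_0) = (0, 1): a_0 = floor(sqrt(2135)) = 46, since 46^2 = 2116 <= 2135 < 2209 = 47^2.
Iterate m_{i+1} = d_i*a_i - m_i, d_{i+1} = (2135 - m_{i+1}^2)/d_i, a_{i+1} = floor((a_0 + m_{i+1})/d_{i+1}):
  m_1 = 1*46 - 0 = 46, d_1 = (2135 - 46^2)/1 = 19/1 = 19, a_1 = floor((46 + 46)/19) = 4.
  m_2 = 19*4 - 46 = 30, d_2 = (2135 - 30^2)/19 = 1235/19 = 65, a_2 = floor((46 + 30)/65) = 1.
  m_3 = 65*1 - 30 = 35, d_3 = (2135 - 35^2)/65 = 910/65 = 14, a_3 = floor((46 + 35)/14) = 5.
  m_4 = 14*5 - 35 = 35, d_4 = (2135 - 35^2)/14 = 910/14 = 65, a_4 = floor((46 + 35)/65) = 1.
  m_5 = 65*1 - 35 = 30, d_5 = (2135 - 30^2)/65 = 1235/65 = 19, a_5 = floor((46 + 30)/19) = 4.
  m_6 = 19*4 - 30 = 46, d_6 = (2135 - 46^2)/19 = 19/19 = 1, a_6 = floor((46 + 46)/1) = 92.
  m_7 = 1*92 - 46 = 46, d_7 = (2135 - 46^2)/1 = 19/1 = 19: (m_7, d_7) = (m_1, d_1) = (46, 19), so from here the quotients repeat a_1, ..., a_6; the period length is 6.
So sqrt(2135) = [46; (4, 1, 5, 1, 4, 92)] with period length k = 6.
k is even, so the fundamental solution of x^2 - 2135y^2 = 1 is (p_{k-1}, q_{k-1}) = (p_5, q_5); compute convergents through index 5.
Convergents (p_i = a_i*p_{i-1} + p_{i-2}, q_i = a_i*q_{i-1} + q_{i-2} with p_{-2}=0, p_{-1}=1, q_{-2}=1, q_{-1}=0):
  i=0: a_0=46, p_0 = 46*1 + 0 = 46, q_0 = 46*0 + 1 = 1.
  i=1: a_1=4, p_1 = 4*46 + 1 = 185, q_1 = 4*1 + 0 = 4.
  i=2: a_2=1, p_2 = 1*185 + 46 = 231, q_2 = 1*4 + 1 = 5.
  i=3: a_3=5, p_3 = 5*231 + 185 = 1340, q_3 = 5*5 + 4 = 29.
  i=4: a_4=1, p_4 = 1*1340 + 231 = 1571, q_4 = 1*29 + 5 = 34.
  i=5: a_5=4, p_5 = 4*1571 + 1340 = 7624, q_5 = 4*34 + 29 = 165.
Check: 7624^2 - 2135*165^2 = 58125376 - 58125375 = 1, so (x, y) = (7624, 165) solves the equation, and by the theorem it is the least positive solution.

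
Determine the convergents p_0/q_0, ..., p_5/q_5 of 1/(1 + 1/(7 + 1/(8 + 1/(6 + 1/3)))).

0/1, 1/1, 7/8, 57/65, 349/398, 1104/1259

Using the convergent recurrence p_i = a_i*p_{i-1} + p_{i-2}, q_i = a_i*q_{i-1} + q_{i-2} with p_{-2}=0, p_{-1}=1, q_{-2}=1, q_{-1}=0:
  i=0: a_0=0, p_0 = 0*1 + 0 = 0, q_0 = 0*0 + 1 = 1.
  i=1: a_1=1, p_1 = 1*0 + 1 = 1, q_1 = 1*1 + 0 = 1.
  i=2: a_2=7, p_2 = 7*1 + 0 = 7, q_2 = 7*1 + 1 = 8.
  i=3: a_3=8, p_3 = 8*7 + 1 = 57, q_3 = 8*8 + 1 = 65.
  i=4: a_4=6, p_4 = 6*57 + 7 = 349, q_4 = 6*65 + 8 = 398.
  i=5: a_5=3, p_5 = 3*349 + 57 = 1104, q_5 = 3*398 + 65 = 1259.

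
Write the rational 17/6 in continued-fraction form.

Run the Euclidean algorithm on 17 and 6; the successive quotients are the partial quotients a_0, a_1, ... (each step inverts the fractional part left over by the previous one):
  17 = 2*6 + 5, so a_0 = 2.
  6 = 1*5 + 1, so a_1 = 1.
  5 = 5*1 + 0, so a_2 = 5.
The remainder reaches 0 after 3 divisions, so the expansion has 3 partial quotients, read off in order.

[2; 1, 5]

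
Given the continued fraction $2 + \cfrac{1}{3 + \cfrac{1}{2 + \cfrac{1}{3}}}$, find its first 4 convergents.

Using the convergent recurrence p_i = a_i*p_{i-1} + p_{i-2}, q_i = a_i*q_{i-1} + q_{i-2} with p_{-2}=0, p_{-1}=1, q_{-2}=1, q_{-1}=0:
  i=0: a_0=2, p_0 = 2*1 + 0 = 2, q_0 = 2*0 + 1 = 1.
  i=1: a_1=3, p_1 = 3*2 + 1 = 7, q_1 = 3*1 + 0 = 3.
  i=2: a_2=2, p_2 = 2*7 + 2 = 16, q_2 = 2*3 + 1 = 7.
  i=3: a_3=3, p_3 = 3*16 + 7 = 55, q_3 = 3*7 + 3 = 24.

2/1, 7/3, 16/7, 55/24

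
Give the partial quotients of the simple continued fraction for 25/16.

Run the Euclidean algorithm on 25 and 16; the successive quotients are the partial quotients a_0, a_1, ... (each step inverts the fractional part left over by the previous one):
  25 = 1*16 + 9, so a_0 = 1.
  16 = 1*9 + 7, so a_1 = 1.
  9 = 1*7 + 2, so a_2 = 1.
  7 = 3*2 + 1, so a_3 = 3.
  2 = 2*1 + 0, so a_4 = 2.
The remainder reaches 0 after 5 divisions, so the expansion has 5 partial quotients, read off in order.

[1; 1, 1, 3, 2]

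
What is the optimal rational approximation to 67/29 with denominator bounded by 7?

7/3

Expand x = 67/29 as a continued fraction with the Euclidean algorithm:
  67 = 2*29 + 9, so a_0 = 2.
  29 = 3*9 + 2, so a_1 = 3.
  9 = 4*2 + 1, so a_2 = 4.
  2 = 2*1 + 0, so a_3 = 2.
so x = [2; 3, 4, 2].
Convergents (p_i = a_i*p_{i-1} + p_{i-2}, q_i = a_i*q_{i-1} + q_{i-2} with p_{-2}=0, p_{-1}=1, q_{-2}=1, q_{-1}=0), until the denominator exceeds 7:
  i=0: a_0=2, p_0 = 2*1 + 0 = 2, q_0 = 2*0 + 1 = 1.
  i=1: a_1=3, p_1 = 3*2 + 1 = 7, q_1 = 3*1 + 0 = 3.
  i=2: a_2=4, p_2 = 4*7 + 2 = 30, q_2 = 4*3 + 1 = 13.
q_2 = 13 > 7, so the last convergent with denominator <= 7 is p_1/q_1 = 7/3.
The closest fraction with denominator <= 7 is either p_1/q_1 or the intermediate fraction (k*p_1 + p_0)/(k*q_1 + q_0) with the largest k >= 1 whose denominator stays <= 7; these approach x as k grows, and every other convergent or intermediate fraction in range is farther away.
Largest k: floor((7 - q_0)/q_1) = floor((7 - 1)/3) = 2.
That gives (2*7 + 2)/(2*3 + 1) = 16/7.
Compare the errors: |x - 7/3| = |67*3 - 7*29|/(29*3) = 2/87, and |x - 16/7| = |67*7 - 16*29|/(29*7) = 5/203.
Cross-multiplying, 2*203 = 406 < 435 = 5*87, so 2/87 is smaller: the convergent 7/3 is closer to x than 16/7.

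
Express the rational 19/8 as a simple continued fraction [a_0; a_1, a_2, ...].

[2; 2, 1, 2]

Run the Euclidean algorithm on 19 and 8; the successive quotients are the partial quotients a_0, a_1, ... (each step inverts the fractional part left over by the previous one):
  19 = 2*8 + 3, so a_0 = 2.
  8 = 2*3 + 2, so a_1 = 2.
  3 = 1*2 + 1, so a_2 = 1.
  2 = 2*1 + 0, so a_3 = 2.
The remainder reaches 0 after 4 divisions, so the expansion has 4 partial quotients, read off in order.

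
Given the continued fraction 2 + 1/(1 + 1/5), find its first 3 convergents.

Using the convergent recurrence p_i = a_i*p_{i-1} + p_{i-2}, q_i = a_i*q_{i-1} + q_{i-2} with p_{-2}=0, p_{-1}=1, q_{-2}=1, q_{-1}=0:
  i=0: a_0=2, p_0 = 2*1 + 0 = 2, q_0 = 2*0 + 1 = 1.
  i=1: a_1=1, p_1 = 1*2 + 1 = 3, q_1 = 1*1 + 0 = 1.
  i=2: a_2=5, p_2 = 5*3 + 2 = 17, q_2 = 5*1 + 1 = 6.

2/1, 3/1, 17/6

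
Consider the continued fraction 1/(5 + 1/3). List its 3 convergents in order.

0/1, 1/5, 3/16

Using the convergent recurrence p_i = a_i*p_{i-1} + p_{i-2}, q_i = a_i*q_{i-1} + q_{i-2} with p_{-2}=0, p_{-1}=1, q_{-2}=1, q_{-1}=0:
  i=0: a_0=0, p_0 = 0*1 + 0 = 0, q_0 = 0*0 + 1 = 1.
  i=1: a_1=5, p_1 = 5*0 + 1 = 1, q_1 = 5*1 + 0 = 5.
  i=2: a_2=3, p_2 = 3*1 + 0 = 3, q_2 = 3*5 + 1 = 16.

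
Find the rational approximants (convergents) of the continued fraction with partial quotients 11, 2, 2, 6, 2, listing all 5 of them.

11/1, 23/2, 57/5, 365/32, 787/69

Using the convergent recurrence p_i = a_i*p_{i-1} + p_{i-2}, q_i = a_i*q_{i-1} + q_{i-2} with p_{-2}=0, p_{-1}=1, q_{-2}=1, q_{-1}=0:
  i=0: a_0=11, p_0 = 11*1 + 0 = 11, q_0 = 11*0 + 1 = 1.
  i=1: a_1=2, p_1 = 2*11 + 1 = 23, q_1 = 2*1 + 0 = 2.
  i=2: a_2=2, p_2 = 2*23 + 11 = 57, q_2 = 2*2 + 1 = 5.
  i=3: a_3=6, p_3 = 6*57 + 23 = 365, q_3 = 6*5 + 2 = 32.
  i=4: a_4=2, p_4 = 2*365 + 57 = 787, q_4 = 2*32 + 5 = 69.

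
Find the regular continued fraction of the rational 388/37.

[10; 2, 18]

Run the Euclidean algorithm on 388 and 37; the successive quotients are the partial quotients a_0, a_1, ... (each step inverts the fractional part left over by the previous one):
  388 = 10*37 + 18, so a_0 = 10.
  37 = 2*18 + 1, so a_1 = 2.
  18 = 18*1 + 0, so a_2 = 18.
The remainder reaches 0 after 3 divisions, so the expansion has 3 partial quotients, read off in order.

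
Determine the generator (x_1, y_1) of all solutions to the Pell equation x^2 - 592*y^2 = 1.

First expand sqrt(592) as a continued fraction. With x_i = (sqrt(592) + m_i)/d_i and (m_0, d_0) = (0, 1): a_0 = floor(sqrt(592)) = 24, since 24^2 = 576 <= 592 < 625 = 25^2.
Iterate m_{i+1} = d_i*a_i - m_i, d_{i+1} = (592 - m_{i+1}^2)/d_i, a_{i+1} = floor((a_0 + m_{i+1})/d_{i+1}):
  m_1 = 1*24 - 0 = 24, d_1 = (592 - 24^2)/1 = 16/1 = 16, a_1 = floor((24 + 24)/16) = 3.
  m_2 = 16*3 - 24 = 24, d_2 = (592 - 24^2)/16 = 16/16 = 1, a_2 = floor((24 + 24)/1) = 48.
  m_3 = 1*48 - 24 = 24, d_3 = (592 - 24^2)/1 = 16/1 = 16: (m_3, d_3) = (m_1, d_1) = (24, 16), so from here the quotients repeat a_1, a_2; the period length is 2.
So sqrt(592) = [24; (3, 48)] with period length k = 2.
k is even, so the fundamental solution of x^2 - 592y^2 = 1 is (p_{k-1}, q_{k-1}) = (p_1, q_1); compute convergents through index 1.
Convergents (p_i = a_i*p_{i-1} + p_{i-2}, q_i = a_i*q_{i-1} + q_{i-2} with p_{-2}=0, p_{-1}=1, q_{-2}=1, q_{-1}=0):
  i=0: a_0=24, p_0 = 24*1 + 0 = 24, q_0 = 24*0 + 1 = 1.
  i=1: a_1=3, p_1 = 3*24 + 1 = 73, q_1 = 3*1 + 0 = 3.
Check: 73^2 - 592*3^2 = 5329 - 5328 = 1, so (x, y) = (73, 3) solves the equation, and by the theorem it is the least positive solution.

(x, y) = (73, 3)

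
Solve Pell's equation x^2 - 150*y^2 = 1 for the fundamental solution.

(x, y) = (49, 4)

First expand sqrt(150) as a continued fraction. With x_i = (sqrt(150) + m_i)/d_i and (m_0, d_0) = (0, 1): a_0 = floor(sqrt(150)) = 12, since 12^2 = 144 <= 150 < 169 = 13^2.
Iterate m_{i+1} = d_i*a_i - m_i, d_{i+1} = (150 - m_{i+1}^2)/d_i, a_{i+1} = floor((a_0 + m_{i+1})/d_{i+1}):
  m_1 = 1*12 - 0 = 12, d_1 = (150 - 12^2)/1 = 6/1 = 6, a_1 = floor((12 + 12)/6) = 4.
  m_2 = 6*4 - 12 = 12, d_2 = (150 - 12^2)/6 = 6/6 = 1, a_2 = floor((12 + 12)/1) = 24.
  m_3 = 1*24 - 12 = 12, d_3 = (150 - 12^2)/1 = 6/1 = 6: (m_3, d_3) = (m_1, d_1) = (12, 6), so from here the quotients repeat a_1, a_2; the period length is 2.
So sqrt(150) = [12; (4, 24)] with period length k = 2.
k is even, so the fundamental solution of x^2 - 150y^2 = 1 is (p_{k-1}, q_{k-1}) = (p_1, q_1); compute convergents through index 1.
Convergents (p_i = a_i*p_{i-1} + p_{i-2}, q_i = a_i*q_{i-1} + q_{i-2} with p_{-2}=0, p_{-1}=1, q_{-2}=1, q_{-1}=0):
  i=0: a_0=12, p_0 = 12*1 + 0 = 12, q_0 = 12*0 + 1 = 1.
  i=1: a_1=4, p_1 = 4*12 + 1 = 49, q_1 = 4*1 + 0 = 4.
Check: 49^2 - 150*4^2 = 2401 - 2400 = 1, so (x, y) = (49, 4) solves the equation, and by the theorem it is the least positive solution.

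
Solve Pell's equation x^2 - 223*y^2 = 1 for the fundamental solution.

(x, y) = (224, 15)

First expand sqrt(223) as a continued fraction. With x_i = (sqrt(223) + m_i)/d_i and (m_0, d_0) = (0, 1): a_0 = floor(sqrt(223)) = 14, since 14^2 = 196 <= 223 < 225 = 15^2.
Iterate m_{i+1} = d_i*a_i - m_i, d_{i+1} = (223 - m_{i+1}^2)/d_i, a_{i+1} = floor((a_0 + m_{i+1})/d_{i+1}):
  m_1 = 1*14 - 0 = 14, d_1 = (223 - 14^2)/1 = 27/1 = 27, a_1 = floor((14 + 14)/27) = 1.
  m_2 = 27*1 - 14 = 13, d_2 = (223 - 13^2)/27 = 54/27 = 2, a_2 = floor((14 + 13)/2) = 13.
  m_3 = 2*13 - 13 = 13, d_3 = (223 - 13^2)/2 = 54/2 = 27, a_3 = floor((14 + 13)/27) = 1.
  m_4 = 27*1 - 13 = 14, d_4 = (223 - 14^2)/27 = 27/27 = 1, a_4 = floor((14 + 14)/1) = 28.
  m_5 = 1*28 - 14 = 14, d_5 = (223 - 14^2)/1 = 27/1 = 27: (m_5, d_5) = (m_1, d_1) = (14, 27), so from here the quotients repeat a_1, ..., a_4; the period length is 4.
So sqrt(223) = [14; (1, 13, 1, 28)] with period length k = 4.
k is even, so the fundamental solution of x^2 - 223y^2 = 1 is (p_{k-1}, q_{k-1}) = (p_3, q_3); compute convergents through index 3.
Convergents (p_i = a_i*p_{i-1} + p_{i-2}, q_i = a_i*q_{i-1} + q_{i-2} with p_{-2}=0, p_{-1}=1, q_{-2}=1, q_{-1}=0):
  i=0: a_0=14, p_0 = 14*1 + 0 = 14, q_0 = 14*0 + 1 = 1.
  i=1: a_1=1, p_1 = 1*14 + 1 = 15, q_1 = 1*1 + 0 = 1.
  i=2: a_2=13, p_2 = 13*15 + 14 = 209, q_2 = 13*1 + 1 = 14.
  i=3: a_3=1, p_3 = 1*209 + 15 = 224, q_3 = 1*14 + 1 = 15.
Check: 224^2 - 223*15^2 = 50176 - 50175 = 1, so (x, y) = (224, 15) solves the equation, and by the theorem it is the least positive solution.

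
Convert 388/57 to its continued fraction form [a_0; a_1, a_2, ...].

[6; 1, 4, 5, 2]

Run the Euclidean algorithm on 388 and 57; the successive quotients are the partial quotients a_0, a_1, ... (each step inverts the fractional part left over by the previous one):
  388 = 6*57 + 46, so a_0 = 6.
  57 = 1*46 + 11, so a_1 = 1.
  46 = 4*11 + 2, so a_2 = 4.
  11 = 5*2 + 1, so a_3 = 5.
  2 = 2*1 + 0, so a_4 = 2.
The remainder reaches 0 after 5 divisions, so the expansion has 5 partial quotients, read off in order.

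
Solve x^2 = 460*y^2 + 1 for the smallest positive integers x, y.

First expand sqrt(460) as a continued fraction. With x_i = (sqrt(460) + m_i)/d_i and (m_0, d_0) = (0, 1): a_0 = floor(sqrt(460)) = 21, since 21^2 = 441 <= 460 < 484 = 22^2.
Iterate m_{i+1} = d_i*a_i - m_i, d_{i+1} = (460 - m_{i+1}^2)/d_i, a_{i+1} = floor((a_0 + m_{i+1})/d_{i+1}):
  m_1 = 1*21 - 0 = 21, d_1 = (460 - 21^2)/1 = 19/1 = 19, a_1 = floor((21 + 21)/19) = 2.
  m_2 = 19*2 - 21 = 17, d_2 = (460 - 17^2)/19 = 171/19 = 9, a_2 = floor((21 + 17)/9) = 4.
  m_3 = 9*4 - 17 = 19, d_3 = (460 - 19^2)/9 = 99/9 = 11, a_3 = floor((21 + 19)/11) = 3.
  m_4 = 11*3 - 19 = 14, d_4 = (460 - 14^2)/11 = 264/11 = 24, a_4 = floor((21 + 14)/24) = 1.
  m_5 = 24*1 - 14 = 10, d_5 = (460 - 10^2)/24 = 360/24 = 15, a_5 = floor((21 + 10)/15) = 2.
  m_6 = 15*2 - 10 = 20, d_6 = (460 - 20^2)/15 = 60/15 = 4, a_6 = floor((21 + 20)/4) = 10.
  m_7 = 4*10 - 20 = 20, d_7 = (460 - 20^2)/4 = 60/4 = 15, a_7 = floor((21 + 20)/15) = 2.
  m_8 = 15*2 - 20 = 10, d_8 = (460 - 10^2)/15 = 360/15 = 24, a_8 = floor((21 + 10)/24) = 1.
  m_9 = 24*1 - 10 = 14, d_9 = (460 - 14^2)/24 = 264/24 = 11, a_9 = floor((21 + 14)/11) = 3.
  m_10 = 11*3 - 14 = 19, d_10 = (460 - 19^2)/11 = 99/11 = 9, a_10 = floor((21 + 19)/9) = 4.
  m_11 = 9*4 - 19 = 17, d_11 = (460 - 17^2)/9 = 171/9 = 19, a_11 = floor((21 + 17)/19) = 2.
  m_12 = 19*2 - 17 = 21, d_12 = (460 - 21^2)/19 = 19/19 = 1, a_12 = floor((21 + 21)/1) = 42.
  m_13 = 1*42 - 21 = 21, d_13 = (460 - 21^2)/1 = 19/1 = 19: (m_13, d_13) = (m_1, d_1) = (21, 19), so from here the quotients repeat a_1, ..., a_12; the period length is 12.
So sqrt(460) = [21; (2, 4, 3, 1, 2, 10, 2, 1, 3, 4, 2, 42)] with period length k = 12.
k is even, so the fundamental solution of x^2 - 460y^2 = 1 is (p_{k-1}, q_{k-1}) = (p_11, q_11); compute convergents through index 11.
Convergents (p_i = a_i*p_{i-1} + p_{i-2}, q_i = a_i*q_{i-1} + q_{i-2} with p_{-2}=0, p_{-1}=1, q_{-2}=1, q_{-1}=0):
  i=0: a_0=21, p_0 = 21*1 + 0 = 21, q_0 = 21*0 + 1 = 1.
  i=1: a_1=2, p_1 = 2*21 + 1 = 43, q_1 = 2*1 + 0 = 2.
  i=2: a_2=4, p_2 = 4*43 + 21 = 193, q_2 = 4*2 + 1 = 9.
  i=3: a_3=3, p_3 = 3*193 + 43 = 622, q_3 = 3*9 + 2 = 29.
  i=4: a_4=1, p_4 = 1*622 + 193 = 815, q_4 = 1*29 + 9 = 38.
  i=5: a_5=2, p_5 = 2*815 + 622 = 2252, q_5 = 2*38 + 29 = 105.
  i=6: a_6=10, p_6 = 10*2252 + 815 = 23335, q_6 = 10*105 + 38 = 1088.
  i=7: a_7=2, p_7 = 2*23335 + 2252 = 48922, q_7 = 2*1088 + 105 = 2281.
  i=8: a_8=1, p_8 = 1*48922 + 23335 = 72257, q_8 = 1*2281 + 1088 = 3369.
  i=9: a_9=3, p_9 = 3*72257 + 48922 = 265693, q_9 = 3*3369 + 2281 = 12388.
  i=10: a_10=4, p_10 = 4*265693 + 72257 = 1135029, q_10 = 4*12388 + 3369 = 52921.
  i=11: a_11=2, p_11 = 2*1135029 + 265693 = 2535751, q_11 = 2*52921 + 12388 = 118230.
Check: 2535751^2 - 460*118230^2 = 6430033134001 - 6430033134000 = 1, so (x, y) = (2535751, 118230) solves the equation, and by the theorem it is the least positive solution.

(x, y) = (2535751, 118230)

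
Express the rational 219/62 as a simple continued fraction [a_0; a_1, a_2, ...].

Run the Euclidean algorithm on 219 and 62; the successive quotients are the partial quotients a_0, a_1, ... (each step inverts the fractional part left over by the previous one):
  219 = 3*62 + 33, so a_0 = 3.
  62 = 1*33 + 29, so a_1 = 1.
  33 = 1*29 + 4, so a_2 = 1.
  29 = 7*4 + 1, so a_3 = 7.
  4 = 4*1 + 0, so a_4 = 4.
The remainder reaches 0 after 5 divisions, so the expansion has 5 partial quotients, read off in order.

[3; 1, 1, 7, 4]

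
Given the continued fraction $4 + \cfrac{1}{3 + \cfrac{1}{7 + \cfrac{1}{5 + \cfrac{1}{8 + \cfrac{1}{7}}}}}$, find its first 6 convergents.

Using the convergent recurrence p_i = a_i*p_{i-1} + p_{i-2}, q_i = a_i*q_{i-1} + q_{i-2} with p_{-2}=0, p_{-1}=1, q_{-2}=1, q_{-1}=0:
  i=0: a_0=4, p_0 = 4*1 + 0 = 4, q_0 = 4*0 + 1 = 1.
  i=1: a_1=3, p_1 = 3*4 + 1 = 13, q_1 = 3*1 + 0 = 3.
  i=2: a_2=7, p_2 = 7*13 + 4 = 95, q_2 = 7*3 + 1 = 22.
  i=3: a_3=5, p_3 = 5*95 + 13 = 488, q_3 = 5*22 + 3 = 113.
  i=4: a_4=8, p_4 = 8*488 + 95 = 3999, q_4 = 8*113 + 22 = 926.
  i=5: a_5=7, p_5 = 7*3999 + 488 = 28481, q_5 = 7*926 + 113 = 6595.

4/1, 13/3, 95/22, 488/113, 3999/926, 28481/6595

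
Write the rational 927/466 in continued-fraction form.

Run the Euclidean algorithm on 927 and 466; the successive quotients are the partial quotients a_0, a_1, ... (each step inverts the fractional part left over by the previous one):
  927 = 1*466 + 461, so a_0 = 1.
  466 = 1*461 + 5, so a_1 = 1.
  461 = 92*5 + 1, so a_2 = 92.
  5 = 5*1 + 0, so a_3 = 5.
The remainder reaches 0 after 4 divisions, so the expansion has 4 partial quotients, read off in order.

[1; 1, 92, 5]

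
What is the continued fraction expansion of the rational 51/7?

Run the Euclidean algorithm on 51 and 7; the successive quotients are the partial quotients a_0, a_1, ... (each step inverts the fractional part left over by the previous one):
  51 = 7*7 + 2, so a_0 = 7.
  7 = 3*2 + 1, so a_1 = 3.
  2 = 2*1 + 0, so a_2 = 2.
The remainder reaches 0 after 3 divisions, so the expansion has 3 partial quotients, read off in order.

[7; 3, 2]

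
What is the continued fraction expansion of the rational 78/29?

Run the Euclidean algorithm on 78 and 29; the successive quotients are the partial quotients a_0, a_1, ... (each step inverts the fractional part left over by the previous one):
  78 = 2*29 + 20, so a_0 = 2.
  29 = 1*20 + 9, so a_1 = 1.
  20 = 2*9 + 2, so a_2 = 2.
  9 = 4*2 + 1, so a_3 = 4.
  2 = 2*1 + 0, so a_4 = 2.
The remainder reaches 0 after 5 divisions, so the expansion has 5 partial quotients, read off in order.

[2; 1, 2, 4, 2]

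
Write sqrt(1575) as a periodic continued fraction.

Write x_i = (sqrt(1575) + m_i)/d_i with (m_0, d_0) = (0, 1). a_0 = floor(sqrt(1575)) = 39, since 39^2 = 1521 <= 1575 < 1600 = 40^2.
Iterate m_{i+1} = d_i*a_i - m_i, d_{i+1} = (1575 - m_{i+1}^2)/d_i, a_{i+1} = floor((a_0 + m_{i+1})/d_{i+1}):
  m_1 = 1*39 - 0 = 39, d_1 = (1575 - 39^2)/1 = 54/1 = 54, a_1 = floor((39 + 39)/54) = 1.
  m_2 = 54*1 - 39 = 15, d_2 = (1575 - 15^2)/54 = 1350/54 = 25, a_2 = floor((39 + 15)/25) = 2.
  m_3 = 25*2 - 15 = 35, d_3 = (1575 - 35^2)/25 = 350/25 = 14, a_3 = floor((39 + 35)/14) = 5.
  m_4 = 14*5 - 35 = 35, d_4 = (1575 - 35^2)/14 = 350/14 = 25, a_4 = floor((39 + 35)/25) = 2.
  m_5 = 25*2 - 35 = 15, d_5 = (1575 - 15^2)/25 = 1350/25 = 54, a_5 = floor((39 + 15)/54) = 1.
  m_6 = 54*1 - 15 = 39, d_6 = (1575 - 39^2)/54 = 54/54 = 1, a_6 = floor((39 + 39)/1) = 78.
  m_7 = 1*78 - 39 = 39, d_7 = (1575 - 39^2)/1 = 54/1 = 54: (m_7, d_7) = (m_1, d_1) = (39, 54), so from here the quotients repeat a_1, ..., a_6; the period length is 6.
Hence the expansion of sqrt(1575) is a_0 = 39 followed by the repeating block 1, 2, 5, 2, 1, 78 (period 6).

[39; (1, 2, 5, 2, 1, 78)]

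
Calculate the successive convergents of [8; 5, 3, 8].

8/1, 41/5, 131/16, 1089/133

Using the convergent recurrence p_i = a_i*p_{i-1} + p_{i-2}, q_i = a_i*q_{i-1} + q_{i-2} with p_{-2}=0, p_{-1}=1, q_{-2}=1, q_{-1}=0:
  i=0: a_0=8, p_0 = 8*1 + 0 = 8, q_0 = 8*0 + 1 = 1.
  i=1: a_1=5, p_1 = 5*8 + 1 = 41, q_1 = 5*1 + 0 = 5.
  i=2: a_2=3, p_2 = 3*41 + 8 = 131, q_2 = 3*5 + 1 = 16.
  i=3: a_3=8, p_3 = 8*131 + 41 = 1089, q_3 = 8*16 + 5 = 133.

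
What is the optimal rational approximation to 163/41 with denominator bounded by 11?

4/1

Expand x = 163/41 as a continued fraction with the Euclidean algorithm:
  163 = 3*41 + 40, so a_0 = 3.
  41 = 1*40 + 1, so a_1 = 1.
  40 = 40*1 + 0, so a_2 = 40.
so x = [3; 1, 40].
Convergents (p_i = a_i*p_{i-1} + p_{i-2}, q_i = a_i*q_{i-1} + q_{i-2} with p_{-2}=0, p_{-1}=1, q_{-2}=1, q_{-1}=0), until the denominator exceeds 11:
  i=0: a_0=3, p_0 = 3*1 + 0 = 3, q_0 = 3*0 + 1 = 1.
  i=1: a_1=1, p_1 = 1*3 + 1 = 4, q_1 = 1*1 + 0 = 1.
  i=2: a_2=40, p_2 = 40*4 + 3 = 163, q_2 = 40*1 + 1 = 41.
q_2 = 41 > 11, so the last convergent with denominator <= 11 is p_1/q_1 = 4/1.
The closest fraction with denominator <= 11 is either p_1/q_1 or the intermediate fraction (k*p_1 + p_0)/(k*q_1 + q_0) with the largest k >= 1 whose denominator stays <= 11; these approach x as k grows, and every other convergent or intermediate fraction in range is farther away.
Largest k: floor((11 - q_0)/q_1) = floor((11 - 1)/1) = 10.
That gives (10*4 + 3)/(10*1 + 1) = 43/11.
Compare the errors: |x - 4/1| = |163*1 - 4*41|/(41*1) = 1/41, and |x - 43/11| = |163*11 - 43*41|/(41*11) = 30/451.
Cross-multiplying, 1*451 = 451 < 1230 = 30*41, so 1/41 is smaller: the convergent 4/1 is closer to x than 43/11.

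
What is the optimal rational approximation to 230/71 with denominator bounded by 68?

149/46

Expand x = 230/71 as a continued fraction with the Euclidean algorithm:
  230 = 3*71 + 17, so a_0 = 3.
  71 = 4*17 + 3, so a_1 = 4.
  17 = 5*3 + 2, so a_2 = 5.
  3 = 1*2 + 1, so a_3 = 1.
  2 = 2*1 + 0, so a_4 = 2.
so x = [3; 4, 5, 1, 2].
Convergents (p_i = a_i*p_{i-1} + p_{i-2}, q_i = a_i*q_{i-1} + q_{i-2} with p_{-2}=0, p_{-1}=1, q_{-2}=1, q_{-1}=0), until the denominator exceeds 68:
  i=0: a_0=3, p_0 = 3*1 + 0 = 3, q_0 = 3*0 + 1 = 1.
  i=1: a_1=4, p_1 = 4*3 + 1 = 13, q_1 = 4*1 + 0 = 4.
  i=2: a_2=5, p_2 = 5*13 + 3 = 68, q_2 = 5*4 + 1 = 21.
  i=3: a_3=1, p_3 = 1*68 + 13 = 81, q_3 = 1*21 + 4 = 25.
  i=4: a_4=2, p_4 = 2*81 + 68 = 230, q_4 = 2*25 + 21 = 71.
q_4 = 71 > 68, so the last convergent with denominator <= 68 is p_3/q_3 = 81/25.
The closest fraction with denominator <= 68 is either p_3/q_3 or the intermediate fraction (k*p_3 + p_2)/(k*q_3 + q_2) with the largest k >= 1 whose denominator stays <= 68; these approach x as k grows, and every other convergent or intermediate fraction in range is farther away.
Largest k: floor((68 - q_2)/q_3) = floor((68 - 21)/25) = 1.
That gives (1*81 + 68)/(1*25 + 21) = 149/46.
Compare the errors: |x - 81/25| = |230*25 - 81*71|/(71*25) = 1/1775, and |x - 149/46| = |230*46 - 149*71|/(71*46) = 1/3266.
Cross-multiplying, 1*1775 = 1775 < 3266 = 1*3266, so 1/3266 is smaller: the intermediate fraction 149/46 is closer to x than 81/25.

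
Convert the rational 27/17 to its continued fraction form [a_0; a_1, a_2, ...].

[1; 1, 1, 2, 3]

Run the Euclidean algorithm on 27 and 17; the successive quotients are the partial quotients a_0, a_1, ... (each step inverts the fractional part left over by the previous one):
  27 = 1*17 + 10, so a_0 = 1.
  17 = 1*10 + 7, so a_1 = 1.
  10 = 1*7 + 3, so a_2 = 1.
  7 = 2*3 + 1, so a_3 = 2.
  3 = 3*1 + 0, so a_4 = 3.
The remainder reaches 0 after 5 divisions, so the expansion has 5 partial quotients, read off in order.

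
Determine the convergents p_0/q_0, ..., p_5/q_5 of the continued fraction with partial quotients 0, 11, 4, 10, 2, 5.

Using the convergent recurrence p_i = a_i*p_{i-1} + p_{i-2}, q_i = a_i*q_{i-1} + q_{i-2} with p_{-2}=0, p_{-1}=1, q_{-2}=1, q_{-1}=0:
  i=0: a_0=0, p_0 = 0*1 + 0 = 0, q_0 = 0*0 + 1 = 1.
  i=1: a_1=11, p_1 = 11*0 + 1 = 1, q_1 = 11*1 + 0 = 11.
  i=2: a_2=4, p_2 = 4*1 + 0 = 4, q_2 = 4*11 + 1 = 45.
  i=3: a_3=10, p_3 = 10*4 + 1 = 41, q_3 = 10*45 + 11 = 461.
  i=4: a_4=2, p_4 = 2*41 + 4 = 86, q_4 = 2*461 + 45 = 967.
  i=5: a_5=5, p_5 = 5*86 + 41 = 471, q_5 = 5*967 + 461 = 5296.

0/1, 1/11, 4/45, 41/461, 86/967, 471/5296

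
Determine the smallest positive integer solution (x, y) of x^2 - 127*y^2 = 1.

(x, y) = (4730624, 419775)

First expand sqrt(127) as a continued fraction. With x_i = (sqrt(127) + m_i)/d_i and (m_0, d_0) = (0, 1): a_0 = floor(sqrt(127)) = 11, since 11^2 = 121 <= 127 < 144 = 12^2.
Iterate m_{i+1} = d_i*a_i - m_i, d_{i+1} = (127 - m_{i+1}^2)/d_i, a_{i+1} = floor((a_0 + m_{i+1})/d_{i+1}):
  m_1 = 1*11 - 0 = 11, d_1 = (127 - 11^2)/1 = 6/1 = 6, a_1 = floor((11 + 11)/6) = 3.
  m_2 = 6*3 - 11 = 7, d_2 = (127 - 7^2)/6 = 78/6 = 13, a_2 = floor((11 + 7)/13) = 1.
  m_3 = 13*1 - 7 = 6, d_3 = (127 - 6^2)/13 = 91/13 = 7, a_3 = floor((11 + 6)/7) = 2.
  m_4 = 7*2 - 6 = 8, d_4 = (127 - 8^2)/7 = 63/7 = 9, a_4 = floor((11 + 8)/9) = 2.
  m_5 = 9*2 - 8 = 10, d_5 = (127 - 10^2)/9 = 27/9 = 3, a_5 = floor((11 + 10)/3) = 7.
  m_6 = 3*7 - 10 = 11, d_6 = (127 - 11^2)/3 = 6/3 = 2, a_6 = floor((11 + 11)/2) = 11.
  m_7 = 2*11 - 11 = 11, d_7 = (127 - 11^2)/2 = 6/2 = 3, a_7 = floor((11 + 11)/3) = 7.
  m_8 = 3*7 - 11 = 10, d_8 = (127 - 10^2)/3 = 27/3 = 9, a_8 = floor((11 + 10)/9) = 2.
  m_9 = 9*2 - 10 = 8, d_9 = (127 - 8^2)/9 = 63/9 = 7, a_9 = floor((11 + 8)/7) = 2.
  m_10 = 7*2 - 8 = 6, d_10 = (127 - 6^2)/7 = 91/7 = 13, a_10 = floor((11 + 6)/13) = 1.
  m_11 = 13*1 - 6 = 7, d_11 = (127 - 7^2)/13 = 78/13 = 6, a_11 = floor((11 + 7)/6) = 3.
  m_12 = 6*3 - 7 = 11, d_12 = (127 - 11^2)/6 = 6/6 = 1, a_12 = floor((11 + 11)/1) = 22.
  m_13 = 1*22 - 11 = 11, d_13 = (127 - 11^2)/1 = 6/1 = 6: (m_13, d_13) = (m_1, d_1) = (11, 6), so from here the quotients repeat a_1, ..., a_12; the period length is 12.
So sqrt(127) = [11; (3, 1, 2, 2, 7, 11, 7, 2, 2, 1, 3, 22)] with period length k = 12.
k is even, so the fundamental solution of x^2 - 127y^2 = 1 is (p_{k-1}, q_{k-1}) = (p_11, q_11); compute convergents through index 11.
Convergents (p_i = a_i*p_{i-1} + p_{i-2}, q_i = a_i*q_{i-1} + q_{i-2} with p_{-2}=0, p_{-1}=1, q_{-2}=1, q_{-1}=0):
  i=0: a_0=11, p_0 = 11*1 + 0 = 11, q_0 = 11*0 + 1 = 1.
  i=1: a_1=3, p_1 = 3*11 + 1 = 34, q_1 = 3*1 + 0 = 3.
  i=2: a_2=1, p_2 = 1*34 + 11 = 45, q_2 = 1*3 + 1 = 4.
  i=3: a_3=2, p_3 = 2*45 + 34 = 124, q_3 = 2*4 + 3 = 11.
  i=4: a_4=2, p_4 = 2*124 + 45 = 293, q_4 = 2*11 + 4 = 26.
  i=5: a_5=7, p_5 = 7*293 + 124 = 2175, q_5 = 7*26 + 11 = 193.
  i=6: a_6=11, p_6 = 11*2175 + 293 = 24218, q_6 = 11*193 + 26 = 2149.
  i=7: a_7=7, p_7 = 7*24218 + 2175 = 171701, q_7 = 7*2149 + 193 = 15236.
  i=8: a_8=2, p_8 = 2*171701 + 24218 = 367620, q_8 = 2*15236 + 2149 = 32621.
  i=9: a_9=2, p_9 = 2*367620 + 171701 = 906941, q_9 = 2*32621 + 15236 = 80478.
  i=10: a_10=1, p_10 = 1*906941 + 367620 = 1274561, q_10 = 1*80478 + 32621 = 113099.
  i=11: a_11=3, p_11 = 3*1274561 + 906941 = 4730624, q_11 = 3*113099 + 80478 = 419775.
Check: 4730624^2 - 127*419775^2 = 22378803429376 - 22378803429375 = 1, so (x, y) = (4730624, 419775) solves the equation, and by the theorem it is the least positive solution.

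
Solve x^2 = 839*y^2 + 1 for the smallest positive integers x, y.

(x, y) = (840, 29)

First expand sqrt(839) as a continued fraction. With x_i = (sqrt(839) + m_i)/d_i and (m_0, d_0) = (0, 1): a_0 = floor(sqrt(839)) = 28, since 28^2 = 784 <= 839 < 841 = 29^2.
Iterate m_{i+1} = d_i*a_i - m_i, d_{i+1} = (839 - m_{i+1}^2)/d_i, a_{i+1} = floor((a_0 + m_{i+1})/d_{i+1}):
  m_1 = 1*28 - 0 = 28, d_1 = (839 - 28^2)/1 = 55/1 = 55, a_1 = floor((28 + 28)/55) = 1.
  m_2 = 55*1 - 28 = 27, d_2 = (839 - 27^2)/55 = 110/55 = 2, a_2 = floor((28 + 27)/2) = 27.
  m_3 = 2*27 - 27 = 27, d_3 = (839 - 27^2)/2 = 110/2 = 55, a_3 = floor((28 + 27)/55) = 1.
  m_4 = 55*1 - 27 = 28, d_4 = (839 - 28^2)/55 = 55/55 = 1, a_4 = floor((28 + 28)/1) = 56.
  m_5 = 1*56 - 28 = 28, d_5 = (839 - 28^2)/1 = 55/1 = 55: (m_5, d_5) = (m_1, d_1) = (28, 55), so from here the quotients repeat a_1, ..., a_4; the period length is 4.
So sqrt(839) = [28; (1, 27, 1, 56)] with period length k = 4.
k is even, so the fundamental solution of x^2 - 839y^2 = 1 is (p_{k-1}, q_{k-1}) = (p_3, q_3); compute convergents through index 3.
Convergents (p_i = a_i*p_{i-1} + p_{i-2}, q_i = a_i*q_{i-1} + q_{i-2} with p_{-2}=0, p_{-1}=1, q_{-2}=1, q_{-1}=0):
  i=0: a_0=28, p_0 = 28*1 + 0 = 28, q_0 = 28*0 + 1 = 1.
  i=1: a_1=1, p_1 = 1*28 + 1 = 29, q_1 = 1*1 + 0 = 1.
  i=2: a_2=27, p_2 = 27*29 + 28 = 811, q_2 = 27*1 + 1 = 28.
  i=3: a_3=1, p_3 = 1*811 + 29 = 840, q_3 = 1*28 + 1 = 29.
Check: 840^2 - 839*29^2 = 705600 - 705599 = 1, so (x, y) = (840, 29) solves the equation, and by the theorem it is the least positive solution.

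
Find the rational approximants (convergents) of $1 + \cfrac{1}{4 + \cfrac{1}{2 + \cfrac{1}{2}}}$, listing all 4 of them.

Using the convergent recurrence p_i = a_i*p_{i-1} + p_{i-2}, q_i = a_i*q_{i-1} + q_{i-2} with p_{-2}=0, p_{-1}=1, q_{-2}=1, q_{-1}=0:
  i=0: a_0=1, p_0 = 1*1 + 0 = 1, q_0 = 1*0 + 1 = 1.
  i=1: a_1=4, p_1 = 4*1 + 1 = 5, q_1 = 4*1 + 0 = 4.
  i=2: a_2=2, p_2 = 2*5 + 1 = 11, q_2 = 2*4 + 1 = 9.
  i=3: a_3=2, p_3 = 2*11 + 5 = 27, q_3 = 2*9 + 4 = 22.

1/1, 5/4, 11/9, 27/22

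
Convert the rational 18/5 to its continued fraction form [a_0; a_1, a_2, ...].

Run the Euclidean algorithm on 18 and 5; the successive quotients are the partial quotients a_0, a_1, ... (each step inverts the fractional part left over by the previous one):
  18 = 3*5 + 3, so a_0 = 3.
  5 = 1*3 + 2, so a_1 = 1.
  3 = 1*2 + 1, so a_2 = 1.
  2 = 2*1 + 0, so a_3 = 2.
The remainder reaches 0 after 4 divisions, so the expansion has 4 partial quotients, read off in order.

[3; 1, 1, 2]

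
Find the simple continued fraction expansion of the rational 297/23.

[12; 1, 10, 2]

Run the Euclidean algorithm on 297 and 23; the successive quotients are the partial quotients a_0, a_1, ... (each step inverts the fractional part left over by the previous one):
  297 = 12*23 + 21, so a_0 = 12.
  23 = 1*21 + 2, so a_1 = 1.
  21 = 10*2 + 1, so a_2 = 10.
  2 = 2*1 + 0, so a_3 = 2.
The remainder reaches 0 after 4 divisions, so the expansion has 4 partial quotients, read off in order.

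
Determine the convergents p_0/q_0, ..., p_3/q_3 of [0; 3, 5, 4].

Using the convergent recurrence p_i = a_i*p_{i-1} + p_{i-2}, q_i = a_i*q_{i-1} + q_{i-2} with p_{-2}=0, p_{-1}=1, q_{-2}=1, q_{-1}=0:
  i=0: a_0=0, p_0 = 0*1 + 0 = 0, q_0 = 0*0 + 1 = 1.
  i=1: a_1=3, p_1 = 3*0 + 1 = 1, q_1 = 3*1 + 0 = 3.
  i=2: a_2=5, p_2 = 5*1 + 0 = 5, q_2 = 5*3 + 1 = 16.
  i=3: a_3=4, p_3 = 4*5 + 1 = 21, q_3 = 4*16 + 3 = 67.

0/1, 1/3, 5/16, 21/67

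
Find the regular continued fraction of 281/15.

[18; 1, 2, 1, 3]

Run the Euclidean algorithm on 281 and 15; the successive quotients are the partial quotients a_0, a_1, ... (each step inverts the fractional part left over by the previous one):
  281 = 18*15 + 11, so a_0 = 18.
  15 = 1*11 + 4, so a_1 = 1.
  11 = 2*4 + 3, so a_2 = 2.
  4 = 1*3 + 1, so a_3 = 1.
  3 = 3*1 + 0, so a_4 = 3.
The remainder reaches 0 after 5 divisions, so the expansion has 5 partial quotients, read off in order.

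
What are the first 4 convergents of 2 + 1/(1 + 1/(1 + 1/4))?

Using the convergent recurrence p_i = a_i*p_{i-1} + p_{i-2}, q_i = a_i*q_{i-1} + q_{i-2} with p_{-2}=0, p_{-1}=1, q_{-2}=1, q_{-1}=0:
  i=0: a_0=2, p_0 = 2*1 + 0 = 2, q_0 = 2*0 + 1 = 1.
  i=1: a_1=1, p_1 = 1*2 + 1 = 3, q_1 = 1*1 + 0 = 1.
  i=2: a_2=1, p_2 = 1*3 + 2 = 5, q_2 = 1*1 + 1 = 2.
  i=3: a_3=4, p_3 = 4*5 + 3 = 23, q_3 = 4*2 + 1 = 9.

2/1, 3/1, 5/2, 23/9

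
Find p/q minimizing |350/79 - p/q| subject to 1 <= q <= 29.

Expand x = 350/79 as a continued fraction with the Euclidean algorithm:
  350 = 4*79 + 34, so a_0 = 4.
  79 = 2*34 + 11, so a_1 = 2.
  34 = 3*11 + 1, so a_2 = 3.
  11 = 11*1 + 0, so a_3 = 11.
so x = [4; 2, 3, 11].
Convergents (p_i = a_i*p_{i-1} + p_{i-2}, q_i = a_i*q_{i-1} + q_{i-2} with p_{-2}=0, p_{-1}=1, q_{-2}=1, q_{-1}=0), until the denominator exceeds 29:
  i=0: a_0=4, p_0 = 4*1 + 0 = 4, q_0 = 4*0 + 1 = 1.
  i=1: a_1=2, p_1 = 2*4 + 1 = 9, q_1 = 2*1 + 0 = 2.
  i=2: a_2=3, p_2 = 3*9 + 4 = 31, q_2 = 3*2 + 1 = 7.
  i=3: a_3=11, p_3 = 11*31 + 9 = 350, q_3 = 11*7 + 2 = 79.
q_3 = 79 > 29, so the last convergent with denominator <= 29 is p_2/q_2 = 31/7.
The closest fraction with denominator <= 29 is either p_2/q_2 or the intermediate fraction (k*p_2 + p_1)/(k*q_2 + q_1) with the largest k >= 1 whose denominator stays <= 29; these approach x as k grows, and every other convergent or intermediate fraction in range is farther away.
Largest k: floor((29 - q_1)/q_2) = floor((29 - 2)/7) = 3.
That gives (3*31 + 9)/(3*7 + 2) = 102/23.
Compare the errors: |x - 31/7| = |350*7 - 31*79|/(79*7) = 1/553, and |x - 102/23| = |350*23 - 102*79|/(79*23) = 8/1817.
Cross-multiplying, 1*1817 = 1817 < 4424 = 8*553, so 1/553 is smaller: the convergent 31/7 is closer to x than 102/23.

31/7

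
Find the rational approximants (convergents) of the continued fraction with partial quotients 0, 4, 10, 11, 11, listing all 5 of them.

0/1, 1/4, 10/41, 111/455, 1231/5046

Using the convergent recurrence p_i = a_i*p_{i-1} + p_{i-2}, q_i = a_i*q_{i-1} + q_{i-2} with p_{-2}=0, p_{-1}=1, q_{-2}=1, q_{-1}=0:
  i=0: a_0=0, p_0 = 0*1 + 0 = 0, q_0 = 0*0 + 1 = 1.
  i=1: a_1=4, p_1 = 4*0 + 1 = 1, q_1 = 4*1 + 0 = 4.
  i=2: a_2=10, p_2 = 10*1 + 0 = 10, q_2 = 10*4 + 1 = 41.
  i=3: a_3=11, p_3 = 11*10 + 1 = 111, q_3 = 11*41 + 4 = 455.
  i=4: a_4=11, p_4 = 11*111 + 10 = 1231, q_4 = 11*455 + 41 = 5046.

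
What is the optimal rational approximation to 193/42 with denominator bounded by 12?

23/5

Expand x = 193/42 as a continued fraction with the Euclidean algorithm:
  193 = 4*42 + 25, so a_0 = 4.
  42 = 1*25 + 17, so a_1 = 1.
  25 = 1*17 + 8, so a_2 = 1.
  17 = 2*8 + 1, so a_3 = 2.
  8 = 8*1 + 0, so a_4 = 8.
so x = [4; 1, 1, 2, 8].
Convergents (p_i = a_i*p_{i-1} + p_{i-2}, q_i = a_i*q_{i-1} + q_{i-2} with p_{-2}=0, p_{-1}=1, q_{-2}=1, q_{-1}=0), until the denominator exceeds 12:
  i=0: a_0=4, p_0 = 4*1 + 0 = 4, q_0 = 4*0 + 1 = 1.
  i=1: a_1=1, p_1 = 1*4 + 1 = 5, q_1 = 1*1 + 0 = 1.
  i=2: a_2=1, p_2 = 1*5 + 4 = 9, q_2 = 1*1 + 1 = 2.
  i=3: a_3=2, p_3 = 2*9 + 5 = 23, q_3 = 2*2 + 1 = 5.
  i=4: a_4=8, p_4 = 8*23 + 9 = 193, q_4 = 8*5 + 2 = 42.
q_4 = 42 > 12, so the last convergent with denominator <= 12 is p_3/q_3 = 23/5.
The closest fraction with denominator <= 12 is either p_3/q_3 or the intermediate fraction (k*p_3 + p_2)/(k*q_3 + q_2) with the largest k >= 1 whose denominator stays <= 12; these approach x as k grows, and every other convergent or intermediate fraction in range is farther away.
Largest k: floor((12 - q_2)/q_3) = floor((12 - 2)/5) = 2.
That gives (2*23 + 9)/(2*5 + 2) = 55/12.
Compare the errors: |x - 23/5| = |193*5 - 23*42|/(42*5) = 1/210, and |x - 55/12| = |193*12 - 55*42|/(42*12) = 6/504.
Cross-multiplying, 1*504 = 504 < 1260 = 6*210, so 1/210 is smaller: the convergent 23/5 is closer to x than 55/12.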